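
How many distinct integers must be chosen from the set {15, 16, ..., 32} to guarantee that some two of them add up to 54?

14

Group the elements by complementary pair {x, 54−x}: {22,32}, {23,31}, {24,30}, …, giving 5 two-element pairs, the single value 27 (it cannot pair with itself since the integers are distinct), and 7 integers whose partner 54−x falls outside [15,32].
Pigeonhole: treating each of those 13 groups as a pigeonhole, one can pick one integer per group — 13 integers — with no two summing to 54.
The 14th integer lands in an occupied pair, forcing a sum of 54.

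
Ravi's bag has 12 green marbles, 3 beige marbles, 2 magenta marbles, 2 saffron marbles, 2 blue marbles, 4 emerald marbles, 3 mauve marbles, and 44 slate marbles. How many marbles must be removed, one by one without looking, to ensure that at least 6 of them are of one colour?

27

An adversary could hand out at most 5 marbles per colour (6 colours run out sooner): 5 + 3 + 2 + 2 + 2 + 4 + 3 + 5 = 26 marbles and still no colour has 6.
Pigeonhole: one more marble lands in a colour already at 5, so 27 draws are enough and 26 are not.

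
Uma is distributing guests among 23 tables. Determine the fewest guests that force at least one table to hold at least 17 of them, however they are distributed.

With 368 guests one could put exactly 16 in each of the 23 tables, and no table would reach 17.
By the pigeonhole principle, one more guest must land in a table that already has 16, giving it 17.
So 23 × 16 + 1 = 369 guests are required.

369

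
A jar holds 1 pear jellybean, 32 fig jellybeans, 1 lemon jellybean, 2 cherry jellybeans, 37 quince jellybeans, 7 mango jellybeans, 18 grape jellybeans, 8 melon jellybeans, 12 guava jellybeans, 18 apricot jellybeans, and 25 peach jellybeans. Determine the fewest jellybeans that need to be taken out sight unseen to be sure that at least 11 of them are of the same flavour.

An adversary could hand out at most 10 jellybeans per flavour (5 flavours run out sooner): 1 + 10 + 1 + 2 + 10 + 7 + 10 + 8 + 10 + 10 + 10 = 79 jellybeans and still no flavour has 11.
By the pigeonhole principle, one more jellybean lands in a flavour already at 10, so 80 draws are enough and 79 are not.

80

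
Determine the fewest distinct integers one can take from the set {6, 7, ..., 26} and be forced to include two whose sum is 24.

16

A set avoiding the sum 24 can contain at most one of each pair {x, 24−x}, plus the 9 elements whose complement lies outside the range or equal to its own complement.
The integers 12, …, 26 (15 of them) are such a set: any two sum to at least 12+13 = 25 > 24.
Any 16th integer completes one of the 6 pairs, so 16 choices force a sum of 24.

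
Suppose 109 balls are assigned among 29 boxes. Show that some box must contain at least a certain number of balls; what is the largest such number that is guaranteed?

4

By pigeonhole, the 29 boxes are the holes and the 109 balls are the pigeons.
If every box held at most 3 balls, the total would be at most 29 × 3 = 87, which is less than 109.
So some box holds at least ⌈109/29⌉ = 4 balls.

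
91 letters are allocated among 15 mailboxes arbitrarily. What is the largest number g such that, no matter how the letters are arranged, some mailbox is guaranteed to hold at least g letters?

By the pigeonhole principle, the 15 mailboxes are the holes and the 91 letters are the pigeons.
If every mailbox held at most 6 letters, the total would be at most 15 × 6 = 90, which is less than 91.
So some mailbox holds at least ⌈91/15⌉ = 7 letters.

7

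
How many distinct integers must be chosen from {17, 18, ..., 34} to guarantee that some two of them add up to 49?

A set avoiding the sum 49 can contain at most one of each pair {x, 49−x}, plus the 2 elements whose complement lies outside the range.
The integers 25, …, 34 (10 of them) are such a set: any two sum to at least 25+26 = 51 > 49.
By pigeonhole, any 11th integer completes one of the 8 pairs, so 11 choices force a sum of 49.

11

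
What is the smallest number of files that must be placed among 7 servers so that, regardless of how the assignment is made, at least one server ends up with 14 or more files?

92

With 91 files one could put exactly 13 in each of the 7 servers, and no server would reach 14.
One more file must land in a server that already has 13, giving it 14.
So 7 × 13 + 1 = 92 files are required.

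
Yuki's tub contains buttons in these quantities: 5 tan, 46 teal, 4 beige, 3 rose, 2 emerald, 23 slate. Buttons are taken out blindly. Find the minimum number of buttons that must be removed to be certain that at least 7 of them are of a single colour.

By the pigeonhole principle, put each drawn button into a box by colour. The largest draw with every box below 7 takes min(count, 6) from each colour; colours with fewer than 6 contribute all they have.
Σ min(cᵢ, 6) = 5 + 6 + 4 + 3 + 2 + 6 = 26.
Draw number 26 + 1 = 27 must push one box to 7.

27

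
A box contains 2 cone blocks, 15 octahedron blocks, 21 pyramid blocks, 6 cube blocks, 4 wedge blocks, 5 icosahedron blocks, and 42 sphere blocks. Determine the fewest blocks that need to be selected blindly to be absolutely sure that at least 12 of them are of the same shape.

Pigeonhole: put each drawn block into a box by shape. The largest draw with every box below 12 takes min(count, 11) from each shape; shapes with fewer than 11 contribute all they have.
Σ min(cᵢ, 11) = 2 + 11 + 11 + 6 + 4 + 5 + 11 = 50.
Draw number 50 + 1 = 51 must push one box to 12.

51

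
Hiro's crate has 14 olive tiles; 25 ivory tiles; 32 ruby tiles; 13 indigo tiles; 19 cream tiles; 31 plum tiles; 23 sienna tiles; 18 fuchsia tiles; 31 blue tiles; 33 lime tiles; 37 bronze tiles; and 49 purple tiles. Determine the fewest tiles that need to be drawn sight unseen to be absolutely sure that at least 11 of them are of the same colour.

121

By pigeonhole, put each drawn tile into a box by colour. The largest draw with every box below 11 takes min(count, 10) from each colour.
Σ min(cᵢ, 10) = 10 + 10 + 10 + 10 + 10 + 10 + 10 + 10 + 10 + 10 + 10 + 10 = 120.
Draw number 120 + 1 = 121 must push one box to 11.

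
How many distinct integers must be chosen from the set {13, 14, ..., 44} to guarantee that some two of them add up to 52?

A set avoiding the sum 52 can contain at most one of each pair {x, 52−x}, plus the 6 elements whose complement lies outside the range or equal to its own complement.
The integers 26, …, 44 (19 of them) are such a set: any two sum to at least 26+27 = 53 > 52.
By the pigeonhole principle, any 20th integer completes one of the 13 pairs, so 20 choices force a sum of 52.

20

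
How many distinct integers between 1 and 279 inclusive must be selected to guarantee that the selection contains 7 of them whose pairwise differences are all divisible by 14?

Integers whose pairwise differences are multiples of 14 are exactly those sharing a remainder mod 14. The 14 residue classes mod 14 are the pigeonholes.
With 84 integers one could put 6 in each residue class and have no class reach 7.
The 85th integer pushes some class to 7, so 14·6 + 1 = 85.

85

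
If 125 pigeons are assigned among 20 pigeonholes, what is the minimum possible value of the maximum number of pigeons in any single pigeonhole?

7

Pigeonhole: the 20 pigeonholes are the holes and the 125 pigeons are the pigeons.
If every pigeonhole held at most 6 pigeons, the total would be at most 20 × 6 = 120, which is less than 125.
So some pigeonhole holds at least ⌈125/20⌉ = 7 pigeons.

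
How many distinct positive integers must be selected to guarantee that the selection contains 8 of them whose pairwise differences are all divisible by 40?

Integers whose pairwise differences are multiples of 40 are exactly those sharing a remainder mod 40. The 40 residue classes mod 40 are the pigeonholes.
With 280 integers one could put 7 in each residue class and have no class reach 8.
The 281st integer pushes some class to 8, so 40·7 + 1 = 281.

281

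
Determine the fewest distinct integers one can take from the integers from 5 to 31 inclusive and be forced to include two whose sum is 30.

18

Two chosen integers sum to 30 exactly when both halves of some pair {x, 30−x} with 5 ≤ x ≤ 30−x ≤ 25 are chosen — 10 such pairs.
The remaining 7 elements (those with no distinct partner in range) can never complete a 30-sum, so the worst case takes all of them and one from each pair: 7 + 10 = 17.
By the pigeonhole principle, the 18th integer has to be the second member of some pair, so 17 + 1 = 18.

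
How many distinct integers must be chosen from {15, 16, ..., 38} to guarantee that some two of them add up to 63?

18

Two chosen integers sum to 63 exactly when both halves of some pair {x, 63−x} with 25 ≤ x ≤ 63−x ≤ 38 are chosen — 7 such pairs.
The remaining 10 elements (those with no distinct partner in range) can never complete a 63-sum, so the worst case takes all of them and one from each pair: 10 + 7 = 17.
By the pigeonhole principle, the 18th integer has to be the second member of some pair, so 17 + 1 = 18.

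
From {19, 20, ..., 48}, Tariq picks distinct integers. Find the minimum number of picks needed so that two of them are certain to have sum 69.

17

Group the elements by complementary pair {x, 69−x}: {21,48}, {22,47}, {23,46}, …, giving 14 two-element pairs and 2 integers whose partner 69−x falls outside [19,48].
Treating each of those 16 groups as a pigeonhole, one can pick one integer per group — 16 integers — with no two summing to 69.
The 17th integer lands in an occupied pair, forcing a sum of 69.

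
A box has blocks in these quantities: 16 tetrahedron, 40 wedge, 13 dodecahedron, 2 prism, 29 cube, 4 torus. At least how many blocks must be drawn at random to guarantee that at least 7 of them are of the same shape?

The 6 shapes are the holes; the blocks drawn are the pigeons.
To avoid 7 of any one shape, the worst case takes at most 6 of each shape, or every block of a shape that has fewer than 6.
That gives 6 + 6 + 6 + 2 + 6 + 4 = 30 blocks with no shape reaching 7.
The next block forces some shape to 7, so 30 + 1 = 31.

31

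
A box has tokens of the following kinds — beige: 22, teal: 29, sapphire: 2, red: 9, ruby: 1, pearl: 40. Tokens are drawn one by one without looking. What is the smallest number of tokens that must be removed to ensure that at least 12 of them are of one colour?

46

By the pigeonhole principle, put each drawn token into a box by colour. The largest draw with every box below 12 takes min(count, 11) from each colour; colours with fewer than 11 contribute all they have.
Σ min(cᵢ, 11) = 11 + 11 + 2 + 9 + 1 + 11 = 45.
Draw number 45 + 1 = 46 must push one box to 12.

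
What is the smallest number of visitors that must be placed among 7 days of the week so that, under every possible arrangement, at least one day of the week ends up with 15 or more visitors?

99

With 98 visitors one could put exactly 14 in each of the 7 days of the week, and no day of the week would reach 15.
One more visitor must land in a day of the week that already has 14, giving it 15.
So 7 × 14 + 1 = 99 visitors are required.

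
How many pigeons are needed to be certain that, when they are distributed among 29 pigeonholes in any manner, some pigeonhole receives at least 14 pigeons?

378

With 377 pigeons one could put exactly 13 in each of the 29 pigeonholes, and no pigeonhole would reach 14.
Pigeonhole: one more pigeon must land in a pigeonhole that already has 13, giving it 14.
So 29 × 13 + 1 = 378 pigeons are required.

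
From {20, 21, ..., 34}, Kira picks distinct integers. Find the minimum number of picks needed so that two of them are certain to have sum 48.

Group the elements by complementary pair {x, 48−x}: {20,28}, {21,27}, {22,26}, …, giving 4 two-element pairs; the single value 24 (it cannot pair with itself since the integers are distinct); and 6 integers whose partner 48−x falls outside [20,34].
Pigeonhole: treating each of those 11 groups as a pigeonhole, one can pick one integer per group — 11 integers — with no two summing to 48.
The 12th integer lands in an occupied pair, forcing a sum of 48.

12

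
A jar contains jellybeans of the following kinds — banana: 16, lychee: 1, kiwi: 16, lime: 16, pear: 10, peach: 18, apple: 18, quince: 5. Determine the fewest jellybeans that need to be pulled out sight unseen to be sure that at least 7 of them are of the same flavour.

43

The 8 flavours are the holes; the jellybeans drawn are the pigeons.
To avoid 7 of any one flavour, the worst case takes at most 6 of each flavour, or every jellybean of a flavour that has fewer than 6.
That gives 6 + 1 + 6 + 6 + 6 + 6 + 6 + 5 = 42 jellybeans with no flavour reaching 7.
The next jellybean forces some flavour to 7, so 42 + 1 = 43.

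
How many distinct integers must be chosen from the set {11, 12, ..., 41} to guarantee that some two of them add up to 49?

Two chosen integers sum to 49 exactly when both halves of some pair {x, 49−x} with 11 ≤ x ≤ 49−x ≤ 38 are chosen — 14 such pairs.
The remaining 3 elements (those with no distinct partner in range) can never complete a 49-sum, so the worst case takes all of them and one from each pair: 3 + 14 = 17.
By pigeonhole, the 18th integer has to be the second member of some pair, so 17 + 1 = 18.

18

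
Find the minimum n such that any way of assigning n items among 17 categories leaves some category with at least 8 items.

120

With 119 items one could put exactly 7 in each of the 17 categories, and no category would reach 8.
By the pigeonhole principle, one more item must land in a category that already has 7, giving it 8.
So 17 × 7 + 1 = 120 items are required.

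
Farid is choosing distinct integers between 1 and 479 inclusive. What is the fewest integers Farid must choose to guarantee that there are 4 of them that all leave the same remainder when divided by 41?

The 41 residue classes mod 41 are the pigeonholes.
With 123 integers one could put 3 in each residue class and have no class reach 4.
The 124th integer pushes some class to 4, so 41·3 + 1 = 124.

124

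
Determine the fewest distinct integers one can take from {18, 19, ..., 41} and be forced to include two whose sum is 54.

16

A set avoiding the sum 54 can contain at most one of each pair {x, 54−x}, plus the 6 elements whose complement lies outside the range or equal to its own complement.
The integers 27, …, 41 (15 of them) are such a set: any two sum to at least 27+28 = 55 > 54.
By pigeonhole, any 16th integer completes one of the 9 pairs, so 16 choices force a sum of 54.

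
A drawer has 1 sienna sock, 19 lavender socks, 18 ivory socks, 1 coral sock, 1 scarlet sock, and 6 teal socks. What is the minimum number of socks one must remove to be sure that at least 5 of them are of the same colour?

By pigeonhole, the 6 colours are the holes; the socks drawn are the pigeons.
To avoid 5 of any one colour, the worst case takes at most 4 of each colour, or every sock of a colour that has fewer than 4.
That gives 1 + 4 + 4 + 1 + 1 + 4 = 15 socks with no colour reaching 5.
The next sock forces some colour to 5, so 15 + 1 = 16.

16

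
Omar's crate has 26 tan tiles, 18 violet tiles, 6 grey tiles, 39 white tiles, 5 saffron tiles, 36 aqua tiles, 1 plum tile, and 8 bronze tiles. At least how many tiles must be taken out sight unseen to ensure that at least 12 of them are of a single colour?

65

An adversary could hand out at most 11 tiles per colour (4 colours run out sooner): 11 + 11 + 6 + 11 + 5 + 11 + 1 + 8 = 64 tiles and still no colour has 12.
One more tile lands in a colour already at 11, so 65 draws are enough and 64 are not.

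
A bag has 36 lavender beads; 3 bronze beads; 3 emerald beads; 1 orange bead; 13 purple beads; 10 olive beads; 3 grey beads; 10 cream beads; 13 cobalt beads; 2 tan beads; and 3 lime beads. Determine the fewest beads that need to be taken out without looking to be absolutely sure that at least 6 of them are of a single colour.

41

Put each drawn bead into a box by colour. The largest draw with every box below 6 takes min(count, 5) from each colour; colours with fewer than 5 contribute all they have.
Σ min(cᵢ, 5) = 5 + 3 + 3 + 1 + 5 + 5 + 3 + 5 + 5 + 2 + 3 = 40.
Draw number 40 + 1 = 41 must push one box to 6.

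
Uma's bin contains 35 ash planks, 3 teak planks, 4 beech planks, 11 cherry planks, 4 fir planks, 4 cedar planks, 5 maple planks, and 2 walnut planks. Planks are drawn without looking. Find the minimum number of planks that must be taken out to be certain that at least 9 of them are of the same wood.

39

The 8 woods are the holes; the planks drawn are the pigeons.
To avoid 9 of any one wood, the worst case takes at most 8 of each wood, or every plank of a wood that has fewer than 8.
That gives 8 + 3 + 4 + 8 + 4 + 4 + 5 + 2 = 38 planks with no wood reaching 9.
The next plank forces some wood to 9, so 38 + 1 = 39.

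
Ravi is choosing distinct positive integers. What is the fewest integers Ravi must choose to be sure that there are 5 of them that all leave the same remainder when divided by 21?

85

The 21 residue classes mod 21 are the pigeonholes.
With 84 integers one could put 4 in each residue class and have no class reach 5.
The 85th integer pushes some class to 5, so 21·4 + 1 = 85.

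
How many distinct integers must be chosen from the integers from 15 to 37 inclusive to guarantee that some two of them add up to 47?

15

Two chosen integers sum to 47 exactly when both halves of some pair {x, 47−x} with 15 ≤ x ≤ 47−x ≤ 32 are chosen — 9 such pairs.
The remaining 5 elements (those with no distinct partner in range) can never complete a 47-sum, so the worst case takes all of them and one from each pair: 5 + 9 = 14.
The 15th integer has to be the second member of some pair, so 14 + 1 = 15.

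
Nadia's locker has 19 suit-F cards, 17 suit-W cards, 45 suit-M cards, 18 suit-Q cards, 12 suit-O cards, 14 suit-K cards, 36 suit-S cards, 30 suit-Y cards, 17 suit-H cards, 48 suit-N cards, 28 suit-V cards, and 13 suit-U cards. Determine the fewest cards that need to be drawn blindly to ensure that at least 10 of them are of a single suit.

By the pigeonhole principle, the 12 suits are the holes; the cards drawn are the pigeons.
To avoid 10 of any one suit, the worst case takes at most 9 of each suit.
That gives 9 + 9 + 9 + 9 + 9 + 9 + 9 + 9 + 9 + 9 + 9 + 9 = 108 cards with no suit reaching 10.
The next card forces some suit to 10, so 108 + 1 = 109.

109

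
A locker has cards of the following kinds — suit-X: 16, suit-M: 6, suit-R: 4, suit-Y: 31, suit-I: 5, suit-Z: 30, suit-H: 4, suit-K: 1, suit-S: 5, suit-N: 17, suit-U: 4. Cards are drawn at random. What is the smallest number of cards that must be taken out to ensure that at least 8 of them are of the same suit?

An adversary could hand out at most 7 cards per suit (7 suits run out sooner): 7 + 6 + 4 + 7 + 5 + 7 + 4 + 1 + 5 + 7 + 4 = 57 cards and still no suit has 8.
Pigeonhole: one more card lands in a suit already at 7, so 58 draws are enough and 57 are not.

58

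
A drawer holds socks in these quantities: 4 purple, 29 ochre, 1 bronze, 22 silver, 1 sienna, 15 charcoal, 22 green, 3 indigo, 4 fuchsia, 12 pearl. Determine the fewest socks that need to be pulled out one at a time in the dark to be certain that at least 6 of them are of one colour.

39

Pigeonhole: put each drawn sock into a box by colour. The largest draw with every box below 6 takes min(count, 5) from each colour; colours with fewer than 5 contribute all they have.
Σ min(cᵢ, 5) = 4 + 5 + 1 + 5 + 1 + 5 + 5 + 3 + 4 + 5 = 38.
Draw number 38 + 1 = 39 must push one box to 6.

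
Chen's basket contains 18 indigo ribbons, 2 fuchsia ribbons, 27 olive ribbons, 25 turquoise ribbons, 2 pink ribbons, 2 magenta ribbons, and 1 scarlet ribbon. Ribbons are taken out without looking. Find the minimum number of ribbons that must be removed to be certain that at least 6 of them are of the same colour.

23

An adversary could hand out at most 5 ribbons per colour (4 colours run out sooner): 5 + 2 + 5 + 5 + 2 + 2 + 1 = 22 ribbons and still no colour has 6.
Pigeonhole: one more ribbon lands in a colour already at 5, so 23 draws are enough and 22 are not.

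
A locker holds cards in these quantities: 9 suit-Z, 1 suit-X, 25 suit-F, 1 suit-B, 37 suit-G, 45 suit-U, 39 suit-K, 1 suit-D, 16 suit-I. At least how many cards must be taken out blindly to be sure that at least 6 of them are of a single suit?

An adversary could hand out at most 5 cards per suit (suit-X, suit-B, suit-D run out sooner): 5 + 1 + 5 + 1 + 5 + 5 + 5 + 1 + 5 = 33 cards and still no suit has 6.
By the pigeonhole principle, one more card lands in a suit already at 5, so 34 draws are enough and 33 are not.

34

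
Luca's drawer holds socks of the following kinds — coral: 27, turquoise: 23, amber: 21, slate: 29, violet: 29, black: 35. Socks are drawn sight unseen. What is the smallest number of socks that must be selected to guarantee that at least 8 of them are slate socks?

In the worst case for collecting slate socks, every non-slate sock comes out first.
There are 27 + 23 + 21 + 29 + 35 = 135 non-slate socks altogether.
After those, each further sock must be slate, so 135 + 8 = 143 draws guarantee 8 slate socks.

143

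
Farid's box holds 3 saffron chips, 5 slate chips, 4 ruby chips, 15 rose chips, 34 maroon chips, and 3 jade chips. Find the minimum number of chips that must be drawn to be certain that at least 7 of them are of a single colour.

28

An adversary could hand out at most 6 chips per colour (4 colours run out sooner): 3 + 5 + 4 + 6 + 6 + 3 = 27 chips and still no colour has 7.
By the pigeonhole principle, one more chip lands in a colour already at 6, so 28 draws are enough and 27 are not.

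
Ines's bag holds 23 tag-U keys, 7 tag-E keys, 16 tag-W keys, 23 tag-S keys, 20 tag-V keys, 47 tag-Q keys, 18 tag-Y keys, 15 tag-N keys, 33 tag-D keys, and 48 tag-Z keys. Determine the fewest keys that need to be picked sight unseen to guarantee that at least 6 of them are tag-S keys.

233

In the worst case for collecting tag-S keys, every non-tag-S key comes out first.
There are 23 + 7 + 16 + 20 + 47 + 18 + 15 + 33 + 48 = 227 non-tag-S keys altogether.
After those, each further key must be tag-S, so 227 + 6 = 233 draws guarantee 6 tag-S keys.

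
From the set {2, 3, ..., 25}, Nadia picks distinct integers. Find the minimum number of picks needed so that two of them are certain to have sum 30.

15

A set avoiding the sum 30 can contain at most one of each pair {x, 30−x}, plus the 4 elements whose complement lies outside the range or equal to its own complement.
The integers 2, …, 15 (14 of them) are such a set: any two sum to at least 2+3 = 5 and at most 14+15 = 29 < 30.
By the pigeonhole principle, any 15th integer completes one of the 10 pairs, so 15 choices force a sum of 30.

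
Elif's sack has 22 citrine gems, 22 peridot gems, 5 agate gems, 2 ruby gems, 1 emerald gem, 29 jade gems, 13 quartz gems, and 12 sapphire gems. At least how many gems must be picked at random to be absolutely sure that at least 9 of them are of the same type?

An adversary could hand out at most 8 gems per type (agate, ruby, emerald run out sooner): 8 + 8 + 5 + 2 + 1 + 8 + 8 + 8 = 48 gems and still no type has 9.
One more gem lands in a type already at 8, so 49 draws are enough and 48 are not.

49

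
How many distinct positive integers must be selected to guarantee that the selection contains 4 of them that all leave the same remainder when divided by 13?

40

Pigeonhole: the 13 residue classes mod 13 are the pigeonholes.
With 39 integers one could put 3 in each residue class and have no class reach 4.
The 40th integer pushes some class to 4, so 13·3 + 1 = 40.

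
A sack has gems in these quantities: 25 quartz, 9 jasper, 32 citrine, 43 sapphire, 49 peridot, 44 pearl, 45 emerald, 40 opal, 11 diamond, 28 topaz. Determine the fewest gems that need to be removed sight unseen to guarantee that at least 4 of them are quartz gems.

305

In the worst case for collecting quartz gems, every non-quartz gem comes out first.
There are 9 + 32 + 43 + 49 + 44 + 45 + 40 + 11 + 28 = 301 non-quartz gems altogether.
After those, each further gem must be quartz, so 301 + 4 = 305 draws guarantee 4 quartz gems.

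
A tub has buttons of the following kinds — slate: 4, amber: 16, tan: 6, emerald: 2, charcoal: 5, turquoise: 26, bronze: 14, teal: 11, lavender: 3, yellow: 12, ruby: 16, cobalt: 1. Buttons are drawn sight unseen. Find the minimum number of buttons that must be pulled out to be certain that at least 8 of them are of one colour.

By pigeonhole, the 12 colours are the holes; the buttons drawn are the pigeons.
To avoid 8 of any one colour, the worst case takes at most 7 of each colour, or every button of a colour that has fewer than 7.
That gives 4 + 7 + 6 + 2 + 5 + 7 + 7 + 7 + 3 + 7 + 7 + 1 = 63 buttons with no colour reaching 8.
The next button forces some colour to 8, so 63 + 1 = 64.

64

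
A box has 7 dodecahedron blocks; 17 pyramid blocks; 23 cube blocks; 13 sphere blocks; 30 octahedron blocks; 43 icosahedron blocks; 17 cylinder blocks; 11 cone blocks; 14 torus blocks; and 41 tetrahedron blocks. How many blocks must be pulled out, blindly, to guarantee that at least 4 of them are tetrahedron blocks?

In the worst case for collecting tetrahedron blocks, every non-tetrahedron block comes out first.
There are 7 + 17 + 23 + 13 + 30 + 43 + 17 + 11 + 14 = 175 non-tetrahedron blocks altogether.
After those, each further block must be tetrahedron, so 175 + 4 = 179 draws guarantee 4 tetrahedron blocks.

179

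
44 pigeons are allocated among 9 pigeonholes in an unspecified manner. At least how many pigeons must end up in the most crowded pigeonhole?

The 9 pigeonholes are the holes and the 44 pigeons are the pigeons.
If every pigeonhole held at most 4 pigeons, the total would be at most 9 × 4 = 36, which is less than 44.
So some pigeonhole holds at least ⌈44/9⌉ = 5 pigeons.

5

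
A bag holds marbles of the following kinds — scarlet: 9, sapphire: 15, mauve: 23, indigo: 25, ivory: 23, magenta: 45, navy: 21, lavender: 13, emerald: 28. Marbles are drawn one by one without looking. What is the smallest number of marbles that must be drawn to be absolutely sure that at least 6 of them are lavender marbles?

In the worst case for collecting lavender marbles, every non-lavender marble comes out first.
There are 9 + 15 + 23 + 25 + 23 + 45 + 21 + 28 = 189 non-lavender marbles altogether.
After those, each further marble must be lavender, so 189 + 6 = 195 draws guarantee 6 lavender marbles.

195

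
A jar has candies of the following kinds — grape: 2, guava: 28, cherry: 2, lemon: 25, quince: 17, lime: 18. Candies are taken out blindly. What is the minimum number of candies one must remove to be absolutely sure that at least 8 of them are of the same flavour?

33

By the pigeonhole principle, put each drawn candy into a box by flavour. The largest draw with every box below 8 takes min(count, 7) from each flavour; flavours with fewer than 7 contribute all they have.
Σ min(cᵢ, 7) = 2 + 7 + 2 + 7 + 7 + 7 = 32.
Draw number 32 + 1 = 33 must push one box to 8.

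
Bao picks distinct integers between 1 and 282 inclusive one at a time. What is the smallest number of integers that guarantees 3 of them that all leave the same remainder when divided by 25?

51

By the pigeonhole principle, the 25 residue classes mod 25 are the pigeonholes.
With 50 integers one could put 2 in each residue class and have no class reach 3.
The 51st integer pushes some class to 3, so 25·2 + 1 = 51.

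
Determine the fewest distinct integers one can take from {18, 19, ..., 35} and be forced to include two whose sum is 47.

13

Group the elements by complementary pair {x, 47−x}: {18,29}, {19,28}, {20,27}, …, giving 6 two-element pairs and 6 integers whose partner 47−x falls outside [18,35].
By the pigeonhole principle, treating each of those 12 groups as a pigeonhole, one can pick one integer per group — 12 integers — with no two summing to 47.
The 13th integer lands in an occupied pair, forcing a sum of 47.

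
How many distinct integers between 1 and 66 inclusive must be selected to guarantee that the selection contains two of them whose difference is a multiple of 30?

31

Integers whose pairwise differences are multiples of 30 are exactly those sharing a remainder mod 30. The 30 residue classes mod 30 are the pigeonholes.
With 30 integers one could put 1 in each residue class and have no class reach 2.
The 31st integer pushes some class to 2, so 30·1 + 1 = 31.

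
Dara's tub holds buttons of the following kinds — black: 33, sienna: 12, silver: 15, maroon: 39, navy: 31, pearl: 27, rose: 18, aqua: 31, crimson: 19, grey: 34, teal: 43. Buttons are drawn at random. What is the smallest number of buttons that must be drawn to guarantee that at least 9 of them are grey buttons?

277

In the worst case for collecting grey buttons, every non-grey button comes out first.
There are 33 + 12 + 15 + 39 + 31 + 27 + 18 + 31 + 19 + 43 = 268 non-grey buttons altogether.
After those, each further button must be grey, so 268 + 9 = 277 draws guarantee 9 grey buttons.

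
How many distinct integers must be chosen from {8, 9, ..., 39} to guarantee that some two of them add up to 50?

19

A set avoiding the sum 50 can contain at most one of each pair {x, 50−x}, plus the 4 elements whose complement lies outside the range or equal to its own complement.
The integers 8, …, 25 (18 of them) are such a set: any two sum to at least 8+9 = 17 and at most 24+25 = 49 < 50.
Pigeonhole: any 19th integer completes one of the 14 pairs, so 19 choices force a sum of 50.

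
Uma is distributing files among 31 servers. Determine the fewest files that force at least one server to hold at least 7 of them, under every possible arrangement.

With 186 files one could put exactly 6 in each of the 31 servers, and no server would reach 7.
One more file must land in a server that already has 6, giving it 7.
So 31 × 6 + 1 = 187 files are required.

187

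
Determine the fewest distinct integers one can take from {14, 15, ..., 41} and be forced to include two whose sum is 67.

Group the elements by complementary pair {x, 67−x}: {26,41}, {27,40}, {28,39}, …, giving 8 two-element pairs and 12 integers whose partner 67−x falls outside [14,41].
Treating each of those 20 groups as a pigeonhole, one can pick one integer per group — 20 integers — with no two summing to 67.
The 21st integer lands in an occupied pair, forcing a sum of 67.

21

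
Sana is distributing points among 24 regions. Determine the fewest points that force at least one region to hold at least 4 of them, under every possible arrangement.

With 72 points one could put exactly 3 in each of the 24 regions, and no region would reach 4.
One more point must land in a region that already has 3, giving it 4.
So 24 × 3 + 1 = 73 points are required.

73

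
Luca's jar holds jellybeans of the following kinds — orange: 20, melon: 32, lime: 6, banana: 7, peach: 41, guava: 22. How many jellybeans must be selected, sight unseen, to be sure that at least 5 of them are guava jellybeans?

111

In the worst case for collecting guava jellybeans, every non-guava jellybean comes out first.
There are 20 + 32 + 6 + 7 + 41 = 106 non-guava jellybeans altogether.
After those, each further jellybean must be guava, so 106 + 5 = 111 draws guarantee 5 guava jellybeans.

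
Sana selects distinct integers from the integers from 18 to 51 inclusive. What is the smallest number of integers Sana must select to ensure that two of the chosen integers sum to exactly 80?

Two chosen integers sum to 80 exactly when both halves of some pair {x, 80−x} with 29 ≤ x ≤ 80−x ≤ 51 are chosen — 11 such pairs.
The remaining 12 elements (those with no distinct partner in range) can never complete a 80-sum, so the worst case takes all of them and one from each pair: 12 + 11 = 23.
Pigeonhole: the 24th integer has to be the second member of some pair, so 23 + 1 = 24.

24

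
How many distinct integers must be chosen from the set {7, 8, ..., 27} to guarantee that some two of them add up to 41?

15

A set avoiding the sum 41 can contain at most one of each pair {x, 41−x}, plus the 7 elements whose complement lies outside the range.
The integers 7, …, 20 (14 of them) are such a set: any two sum to at least 7+8 = 15 and at most 19+20 = 39 < 41.
Any 15th integer completes one of the 7 pairs, so 15 choices force a sum of 41.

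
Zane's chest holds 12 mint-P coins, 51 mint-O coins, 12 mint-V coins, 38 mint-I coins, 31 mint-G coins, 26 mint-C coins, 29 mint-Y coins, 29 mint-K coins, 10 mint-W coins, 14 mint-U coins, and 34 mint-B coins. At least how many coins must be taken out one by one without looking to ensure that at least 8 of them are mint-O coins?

243

In the worst case for collecting mint-O coins, every non-mint-O coin comes out first.
There are 12 + 12 + 38 + 31 + 26 + 29 + 29 + 10 + 14 + 34 = 235 non-mint-O coins altogether.
After those, each further coin must be mint-O, so 235 + 8 = 243 draws guarantee 8 mint-O coins.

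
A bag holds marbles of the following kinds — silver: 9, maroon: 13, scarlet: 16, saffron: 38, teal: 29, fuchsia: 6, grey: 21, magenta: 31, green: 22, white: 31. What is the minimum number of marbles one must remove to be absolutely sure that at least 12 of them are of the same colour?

104

An adversary could hand out at most 11 marbles per colour (silver, fuchsia run out sooner): 9 + 11 + 11 + 11 + 11 + 6 + 11 + 11 + 11 + 11 = 103 marbles and still no colour has 12.
By the pigeonhole principle, one more marble lands in a colour already at 11, so 104 draws are enough and 103 are not.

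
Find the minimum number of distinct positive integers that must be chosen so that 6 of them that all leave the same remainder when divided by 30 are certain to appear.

The 30 residue classes mod 30 are the pigeonholes.
With 150 integers one could put 5 in each residue class and have no class reach 6.
The 151st integer pushes some class to 6, so 30·5 + 1 = 151.

151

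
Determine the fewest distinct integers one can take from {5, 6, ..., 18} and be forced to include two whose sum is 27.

A set avoiding the sum 27 can contain at most one of each pair {x, 27−x}, plus the 4 elements whose complement lies outside the range.
The integers 5, …, 13 (9 of them) are such a set: any two sum to at least 5+6 = 11 and at most 12+13 = 25 < 27.
Any 10th integer completes one of the 5 pairs, so 10 choices force a sum of 27.

10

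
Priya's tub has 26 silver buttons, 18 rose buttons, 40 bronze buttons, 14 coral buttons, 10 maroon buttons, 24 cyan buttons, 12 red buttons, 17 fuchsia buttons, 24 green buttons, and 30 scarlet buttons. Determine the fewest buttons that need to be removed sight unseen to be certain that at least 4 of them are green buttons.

195

In the worst case for collecting green buttons, every non-green button comes out first.
There are 26 + 18 + 40 + 14 + 10 + 24 + 12 + 17 + 30 = 191 non-green buttons altogether.
After those, each further button must be green, so 191 + 4 = 195 draws guarantee 4 green buttons.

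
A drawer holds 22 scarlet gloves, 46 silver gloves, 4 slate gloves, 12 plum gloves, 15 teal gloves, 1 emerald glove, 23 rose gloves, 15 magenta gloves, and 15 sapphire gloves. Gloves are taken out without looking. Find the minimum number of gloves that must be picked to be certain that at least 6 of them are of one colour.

41

Put each drawn glove into a box by colour. The largest draw with every box below 6 takes min(count, 5) from each colour; colours with fewer than 5 contribute all they have.
Σ min(cᵢ, 5) = 5 + 5 + 4 + 5 + 5 + 1 + 5 + 5 + 5 = 40.
Draw number 40 + 1 = 41 must push one box to 6.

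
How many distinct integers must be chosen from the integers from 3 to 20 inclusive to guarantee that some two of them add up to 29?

13

A set avoiding the sum 29 can contain at most one of each pair {x, 29−x}, plus the 6 elements whose complement lies outside the range.
The integers 3, …, 14 (12 of them) are such a set: any two sum to at least 3+4 = 7 and at most 13+14 = 27 < 29.
By pigeonhole, any 13th integer completes one of the 6 pairs, so 13 choices force a sum of 29.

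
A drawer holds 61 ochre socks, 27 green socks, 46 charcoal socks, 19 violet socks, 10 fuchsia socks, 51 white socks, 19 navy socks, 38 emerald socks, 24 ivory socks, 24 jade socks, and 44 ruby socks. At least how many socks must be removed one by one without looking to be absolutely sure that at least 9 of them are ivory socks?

In the worst case for collecting ivory socks, every non-ivory sock comes out first.
There are 61 + 27 + 46 + 19 + 10 + 51 + 19 + 38 + 24 + 44 = 339 non-ivory socks altogether.
After those, each further sock must be ivory, so 339 + 9 = 348 draws guarantee 9 ivory socks.

348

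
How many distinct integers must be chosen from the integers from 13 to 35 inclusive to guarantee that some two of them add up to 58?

18

Group the elements by complementary pair {x, 58−x}: {23,35}, {24,34}, {25,33}, …, giving 6 two-element pairs, the single value 29 (it cannot pair with itself since the integers are distinct), and 10 integers whose partner 58−x falls outside [13,35].
Treating each of those 17 groups as a pigeonhole, one can pick one integer per group — 17 integers — with no two summing to 58.
The 18th integer lands in an occupied pair, forcing a sum of 58.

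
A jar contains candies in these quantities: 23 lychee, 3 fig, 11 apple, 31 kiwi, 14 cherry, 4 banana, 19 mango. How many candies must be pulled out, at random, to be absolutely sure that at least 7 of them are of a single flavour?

The 7 flavours are the holes; the candies drawn are the pigeons.
To avoid 7 of any one flavour, the worst case takes at most 6 of each flavour, or every candy of a flavour that has fewer than 6.
That gives 6 + 3 + 6 + 6 + 6 + 4 + 6 = 37 candies with no flavour reaching 7.
The next candy forces some flavour to 7, so 37 + 1 = 38.

38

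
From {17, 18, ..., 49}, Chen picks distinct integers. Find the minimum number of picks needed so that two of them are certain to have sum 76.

23

Two chosen integers sum to 76 exactly when both halves of some pair {x, 76−x} with 27 ≤ x ≤ 76−x ≤ 49 are chosen — 11 such pairs.
The remaining 11 elements (those with no distinct partner in range) can never complete a 76-sum, so the worst case takes all of them and one from each pair: 11 + 11 = 22.
The 23rd integer has to be the second member of some pair, so 22 + 1 = 23.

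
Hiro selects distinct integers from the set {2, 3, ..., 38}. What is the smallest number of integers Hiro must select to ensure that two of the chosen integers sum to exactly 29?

25

Two chosen integers sum to 29 exactly when both halves of some pair {x, 29−x} with 2 ≤ x ≤ 29−x ≤ 27 are chosen — 13 such pairs.
The remaining 11 elements (those with no distinct partner in range) can never complete a 29-sum, so the worst case takes all of them and one from each pair: 11 + 13 = 24.
By the pigeonhole principle, the 25th integer has to be the second member of some pair, so 24 + 1 = 25.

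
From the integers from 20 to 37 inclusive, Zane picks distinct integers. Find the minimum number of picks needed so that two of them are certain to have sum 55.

Two chosen integers sum to 55 exactly when both halves of some pair {x, 55−x} with 20 ≤ x ≤ 55−x ≤ 35 are chosen — 8 such pairs.
The remaining 2 elements (those with no distinct partner in range) can never complete a 55-sum, so the worst case takes all of them and one from each pair: 2 + 8 = 10.
The 11th integer has to be the second member of some pair, so 10 + 1 = 11.

11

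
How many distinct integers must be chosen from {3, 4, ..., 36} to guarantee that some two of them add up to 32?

Two chosen integers sum to 32 exactly when both halves of some pair {x, 32−x} with 3 ≤ x ≤ 32−x ≤ 29 are chosen — 13 such pairs.
The remaining 8 elements (those with no distinct partner in range) can never complete a 32-sum, so the worst case takes all of them and one from each pair: 8 + 13 = 21.
By the pigeonhole principle, the 22nd integer has to be the second member of some pair, so 21 + 1 = 22.

22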